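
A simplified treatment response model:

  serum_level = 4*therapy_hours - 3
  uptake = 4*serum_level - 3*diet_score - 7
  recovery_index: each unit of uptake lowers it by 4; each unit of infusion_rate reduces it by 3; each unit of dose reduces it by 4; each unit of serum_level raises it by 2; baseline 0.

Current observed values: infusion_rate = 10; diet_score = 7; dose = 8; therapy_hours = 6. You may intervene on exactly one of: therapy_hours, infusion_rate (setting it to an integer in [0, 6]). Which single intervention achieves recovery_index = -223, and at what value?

set infusion_rate = 3

Intervening on therapy_hours: recovery_index = -56*therapy_hours + 92. Reaching -223 requires therapy_hours = 45/8, not an integer.
Intervening on infusion_rate: with other inputs at their observed values, recovery_index = -3*infusion_rate - 214. Solving for -223 gives infusion_rate = 3, within [0, 6].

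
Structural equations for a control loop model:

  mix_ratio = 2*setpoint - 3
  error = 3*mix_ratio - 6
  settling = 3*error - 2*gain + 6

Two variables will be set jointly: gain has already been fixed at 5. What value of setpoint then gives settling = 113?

setpoint = 9

With gain held at 5:
Substituting into the error equation gives error = 6*setpoint - 15.
So settling = 18*setpoint - 49.
Solve 18*setpoint - 49 = 113: setpoint = (113 + 49) / 18 = 9.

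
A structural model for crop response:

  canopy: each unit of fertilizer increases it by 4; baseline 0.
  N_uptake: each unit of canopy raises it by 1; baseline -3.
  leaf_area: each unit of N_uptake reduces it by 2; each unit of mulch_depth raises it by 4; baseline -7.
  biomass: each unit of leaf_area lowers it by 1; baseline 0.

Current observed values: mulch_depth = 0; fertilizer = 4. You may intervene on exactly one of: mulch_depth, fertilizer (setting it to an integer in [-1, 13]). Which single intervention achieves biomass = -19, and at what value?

set mulch_depth = 13

Intervening on mulch_depth: with other inputs at their observed values, biomass = -4*mulch_depth + 33. Solving for -19 gives mulch_depth = 13, within [-1, 13].
Intervening on fertilizer: biomass = 8*fertilizer + 1. Reaching -19 requires fertilizer = -5/2, not an integer.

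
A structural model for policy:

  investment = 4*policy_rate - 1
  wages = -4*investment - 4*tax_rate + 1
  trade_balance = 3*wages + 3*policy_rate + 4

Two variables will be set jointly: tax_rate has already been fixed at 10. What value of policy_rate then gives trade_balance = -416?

policy_rate = 7

With tax_rate held at 10:
Substituting into the wages equation gives wages = -16*policy_rate - 35.
Substituting into the trade_balance equation gives trade_balance = -45*policy_rate - 101.
Solve -45*policy_rate - 101 = -416: policy_rate = (-416 + 101) / -45 = 7.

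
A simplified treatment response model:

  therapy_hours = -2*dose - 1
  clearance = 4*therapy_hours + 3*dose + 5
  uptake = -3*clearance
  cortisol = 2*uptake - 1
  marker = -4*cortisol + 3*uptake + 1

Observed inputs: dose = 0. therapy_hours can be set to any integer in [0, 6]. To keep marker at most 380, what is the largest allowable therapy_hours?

therapy_hours = 5

Intervening on therapy_hours fixes its value directly, overriding its dependence on dose.
Substituting into the clearance equation gives clearance = 4*therapy_hours + 5.
uptake becomes -12*therapy_hours - 15.
So cortisol = -24*therapy_hours - 31.
Substituting into the marker equation gives marker = 60*therapy_hours + 80.
Require 60*therapy_hours + 80 ≤ 380, so therapy_hours ≤ 5.
The largest integer in [0, 6] satisfying this is 5.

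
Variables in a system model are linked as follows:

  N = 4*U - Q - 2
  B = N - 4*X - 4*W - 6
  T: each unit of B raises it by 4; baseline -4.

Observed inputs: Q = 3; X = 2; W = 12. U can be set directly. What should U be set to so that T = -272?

Substituting into the N equation gives N = 4*U - 5.
Substituting into the B equation gives B = 4*U - 67.
Substituting into the T equation gives T = 16*U - 272.
Solve 16*U - 272 = -272: U = (-272 + 272) / 16 = 0.

U = 0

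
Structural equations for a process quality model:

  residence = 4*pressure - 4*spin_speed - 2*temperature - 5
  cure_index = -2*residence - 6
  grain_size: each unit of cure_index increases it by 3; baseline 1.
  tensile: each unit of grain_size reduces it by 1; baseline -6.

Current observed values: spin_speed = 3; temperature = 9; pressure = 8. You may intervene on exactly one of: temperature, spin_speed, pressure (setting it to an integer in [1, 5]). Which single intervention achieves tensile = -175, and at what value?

set pressure = 1

Intervening on temperature: tensile = -12*temperature + 101. Reaching -175 requires temperature = 23, outside [1, 5].
Intervening on spin_speed: tensile = -24*spin_speed + 65. Reaching -175 requires spin_speed = 10, outside [1, 5].
Intervening on pressure: with other inputs at their observed values, tensile = 24*pressure - 199. Solving for -175 gives pressure = 1, within [1, 5].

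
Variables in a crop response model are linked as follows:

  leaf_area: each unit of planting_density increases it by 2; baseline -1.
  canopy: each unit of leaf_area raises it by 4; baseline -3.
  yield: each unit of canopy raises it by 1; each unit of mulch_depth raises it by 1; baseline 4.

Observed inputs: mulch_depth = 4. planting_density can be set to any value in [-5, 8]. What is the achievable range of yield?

-39 to 65

Substituting into the canopy equation gives canopy = 8*planting_density - 7.
Substituting into the yield equation gives yield = 8*planting_density + 1.
Linear in planting_density, so extremes are at the endpoints: planting_density = -5 gives yield = -39; planting_density = 8 gives yield = 65.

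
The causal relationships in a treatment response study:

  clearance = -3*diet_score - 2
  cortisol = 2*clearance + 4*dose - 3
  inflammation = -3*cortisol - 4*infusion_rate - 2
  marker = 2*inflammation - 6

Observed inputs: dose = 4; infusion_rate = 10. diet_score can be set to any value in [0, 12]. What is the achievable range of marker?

Substituting into the cortisol equation gives cortisol = -6*diet_score + 9.
So inflammation = 18*diet_score - 69.
Substituting into the marker equation gives marker = 36*diet_score - 144.
Linear in diet_score, so extremes are at the endpoints: diet_score = 0 gives marker = -144; diet_score = 12 gives marker = 288.

-144 to 288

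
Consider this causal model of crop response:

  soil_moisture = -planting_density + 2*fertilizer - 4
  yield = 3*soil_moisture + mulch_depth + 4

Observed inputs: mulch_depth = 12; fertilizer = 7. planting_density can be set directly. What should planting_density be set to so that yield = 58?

Substituting into the soil_moisture equation gives soil_moisture = -planting_density + 10.
Substituting into the yield equation gives yield = -3*planting_density + 46.
Solve -3*planting_density + 46 = 58: planting_density = (58 - 46) / -3 = -4.

planting_density = -4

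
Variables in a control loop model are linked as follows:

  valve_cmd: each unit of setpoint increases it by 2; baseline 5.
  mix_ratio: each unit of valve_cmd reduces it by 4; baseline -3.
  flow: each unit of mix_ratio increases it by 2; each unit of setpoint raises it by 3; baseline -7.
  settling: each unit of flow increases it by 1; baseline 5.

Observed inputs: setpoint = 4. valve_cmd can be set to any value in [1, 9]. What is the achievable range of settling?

Intervening on valve_cmd fixes its value directly, overriding its dependence on setpoint.
Substituting into the flow equation gives flow = -8*valve_cmd - 1.
Substituting into the settling equation gives settling = -8*valve_cmd + 4.
Linear in valve_cmd, so extremes are at the endpoints: valve_cmd = 1 gives settling = -4; valve_cmd = 9 gives settling = -68.

-68 to -4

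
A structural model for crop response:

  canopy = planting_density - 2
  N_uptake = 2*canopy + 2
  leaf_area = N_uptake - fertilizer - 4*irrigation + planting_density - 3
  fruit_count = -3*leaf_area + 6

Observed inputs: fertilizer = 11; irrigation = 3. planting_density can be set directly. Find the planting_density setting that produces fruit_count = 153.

planting_density = -7

Substituting into the N_uptake equation gives N_uptake = 2*planting_density - 2.
Substituting into the leaf_area equation gives leaf_area = 3*planting_density - 28.
Substituting into the fruit_count equation gives fruit_count = -9*planting_density + 90.
Solve -9*planting_density + 90 = 153: planting_density = (153 - 90) / -9 = -7.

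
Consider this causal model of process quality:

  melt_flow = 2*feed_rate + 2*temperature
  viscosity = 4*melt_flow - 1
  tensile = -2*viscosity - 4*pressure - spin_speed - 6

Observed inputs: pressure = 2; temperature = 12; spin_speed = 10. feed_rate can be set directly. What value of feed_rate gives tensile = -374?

Substituting into the melt_flow equation gives melt_flow = 2*feed_rate + 24.
Substituting into the viscosity equation gives viscosity = 8*feed_rate + 95.
Substituting into the tensile equation gives tensile = -16*feed_rate - 214.
Solve -16*feed_rate - 214 = -374: feed_rate = (-374 + 214) / -16 = 10.

feed_rate = 10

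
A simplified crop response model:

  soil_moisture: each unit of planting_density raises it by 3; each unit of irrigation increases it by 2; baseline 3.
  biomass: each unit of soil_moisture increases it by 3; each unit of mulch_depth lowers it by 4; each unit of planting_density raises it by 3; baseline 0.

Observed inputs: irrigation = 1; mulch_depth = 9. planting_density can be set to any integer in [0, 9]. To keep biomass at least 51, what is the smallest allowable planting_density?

Substituting into the soil_moisture equation gives soil_moisture = 3*planting_density + 5.
Substituting into the biomass equation gives biomass = 12*planting_density - 21.
Require 12*planting_density - 21 ≥ 51, so planting_density ≥ 6.
The smallest integer in [0, 9] satisfying this is 6.

planting_density = 6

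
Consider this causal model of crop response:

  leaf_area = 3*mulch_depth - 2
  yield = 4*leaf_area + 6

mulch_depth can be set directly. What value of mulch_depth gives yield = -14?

mulch_depth = -1

Substituting into the yield equation gives yield = 12*mulch_depth - 2.
Solve 12*mulch_depth - 2 = -14: mulch_depth = (-14 + 2) / 12 = -1.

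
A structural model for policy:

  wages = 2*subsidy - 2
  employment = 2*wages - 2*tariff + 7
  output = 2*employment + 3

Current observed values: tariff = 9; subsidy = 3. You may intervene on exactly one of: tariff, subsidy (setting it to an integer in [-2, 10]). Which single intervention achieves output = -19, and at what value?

Intervening on tariff: output = -4*tariff + 33. Reaching -19 requires tariff = 13, outside [-2, 10].
Intervening on subsidy: with other inputs at their observed values, output = 8*subsidy - 27. Solving for -19 gives subsidy = 1, within [-2, 10].

set subsidy = 1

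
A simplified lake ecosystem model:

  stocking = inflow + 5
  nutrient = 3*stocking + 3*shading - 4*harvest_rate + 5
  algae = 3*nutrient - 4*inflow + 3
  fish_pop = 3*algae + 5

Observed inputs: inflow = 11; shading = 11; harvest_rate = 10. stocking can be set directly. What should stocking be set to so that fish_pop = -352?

stocking = -8

Intervening on stocking fixes its value directly, overriding its dependence on inflow.
Substituting into the nutrient equation gives nutrient = 3*stocking - 2.
Substituting into the algae equation gives algae = 9*stocking - 47.
Substituting into the fish_pop equation gives fish_pop = 27*stocking - 136.
Solve 27*stocking - 136 = -352: stocking = (-352 + 136) / 27 = -8.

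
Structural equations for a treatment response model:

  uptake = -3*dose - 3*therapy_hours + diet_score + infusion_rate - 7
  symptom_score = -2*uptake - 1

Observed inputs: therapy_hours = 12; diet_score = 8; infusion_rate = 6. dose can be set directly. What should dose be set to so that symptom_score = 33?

Substituting into the uptake equation gives uptake = -3*dose - 29.
symptom_score becomes 6*dose + 57.
Solve 6*dose + 57 = 33: dose = (33 - 57) / 6 = -4.

dose = -4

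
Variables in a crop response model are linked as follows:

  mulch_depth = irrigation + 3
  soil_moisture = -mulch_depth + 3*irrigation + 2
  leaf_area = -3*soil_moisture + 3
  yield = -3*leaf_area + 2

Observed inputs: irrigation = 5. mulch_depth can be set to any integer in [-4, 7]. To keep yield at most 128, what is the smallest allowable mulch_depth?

mulch_depth = 2

Intervening on mulch_depth fixes its value directly, overriding its dependence on irrigation.
Substituting into the soil_moisture equation gives soil_moisture = -mulch_depth + 17.
This gives leaf_area = 3*mulch_depth - 48.
So yield = -9*mulch_depth + 146.
Require -9*mulch_depth + 146 ≤ 128, so mulch_depth ≥ 2.
The smallest integer in [-4, 7] satisfying this is 2.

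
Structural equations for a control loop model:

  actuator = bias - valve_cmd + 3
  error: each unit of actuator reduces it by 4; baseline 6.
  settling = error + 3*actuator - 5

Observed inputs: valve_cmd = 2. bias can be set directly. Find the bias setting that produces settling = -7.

Substituting into the actuator equation gives actuator = bias + 1.
This gives error = -4*bias + 2.
This gives settling = -bias.
Solve -bias = -7: bias = -7 / -1 = 7.

bias = 7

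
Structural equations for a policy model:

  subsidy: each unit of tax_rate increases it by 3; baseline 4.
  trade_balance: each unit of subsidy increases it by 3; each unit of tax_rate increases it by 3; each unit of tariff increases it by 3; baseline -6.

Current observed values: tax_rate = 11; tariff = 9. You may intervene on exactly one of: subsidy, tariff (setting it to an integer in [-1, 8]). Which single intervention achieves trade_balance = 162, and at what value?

Intervening on subsidy: trade_balance = 3*subsidy + 54. Reaching 162 requires subsidy = 36, outside [-1, 8].
Intervening on tariff: with other inputs at their observed values, trade_balance = 3*tariff + 138. Solving for 162 gives tariff = 8, within [-1, 8].

set tariff = 8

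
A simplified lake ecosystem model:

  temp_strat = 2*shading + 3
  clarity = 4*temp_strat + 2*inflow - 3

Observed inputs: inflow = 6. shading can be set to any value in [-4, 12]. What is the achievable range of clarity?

Substituting into the clarity equation gives clarity = 8*shading + 21.
Linear in shading, so extremes are at the endpoints: shading = -4 gives clarity = -11; shading = 12 gives clarity = 117.

-11 to 117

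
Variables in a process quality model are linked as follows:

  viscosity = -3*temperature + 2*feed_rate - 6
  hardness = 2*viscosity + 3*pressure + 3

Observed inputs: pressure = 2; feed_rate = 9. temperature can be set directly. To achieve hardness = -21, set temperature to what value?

Substituting into the viscosity equation gives viscosity = -3*temperature + 12.
Substituting into the hardness equation gives hardness = -6*temperature + 33.
Solve -6*temperature + 33 = -21: temperature = (-21 - 33) / -6 = 9.

temperature = 9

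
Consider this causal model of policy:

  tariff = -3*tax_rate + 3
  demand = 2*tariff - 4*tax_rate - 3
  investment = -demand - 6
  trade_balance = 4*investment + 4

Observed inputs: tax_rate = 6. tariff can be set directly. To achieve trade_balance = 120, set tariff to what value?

Intervening on tariff fixes its value directly, overriding its dependence on tax_rate.
Substituting into the demand equation gives demand = 2*tariff - 27.
This gives investment = -2*tariff + 21.
Substituting into the trade_balance equation gives trade_balance = -8*tariff + 88.
Solve -8*tariff + 88 = 120: tariff = (120 - 88) / -8 = -4.

tariff = -4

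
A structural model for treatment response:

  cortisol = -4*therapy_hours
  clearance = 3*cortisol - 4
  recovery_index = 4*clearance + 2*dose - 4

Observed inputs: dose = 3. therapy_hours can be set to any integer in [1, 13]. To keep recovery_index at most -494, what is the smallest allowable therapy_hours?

Substituting into the clearance equation gives clearance = -12*therapy_hours - 4.
Substituting into the recovery_index equation gives recovery_index = -48*therapy_hours - 14.
Require -48*therapy_hours - 14 ≤ -494, so therapy_hours ≥ 10.
The smallest integer in [1, 13] satisfying this is 10.

therapy_hours = 10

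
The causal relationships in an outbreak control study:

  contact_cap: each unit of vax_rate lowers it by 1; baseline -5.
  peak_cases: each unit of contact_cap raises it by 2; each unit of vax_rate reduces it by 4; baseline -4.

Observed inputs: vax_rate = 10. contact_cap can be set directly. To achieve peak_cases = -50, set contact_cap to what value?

contact_cap = -3

Intervening on contact_cap fixes its value directly, overriding its dependence on vax_rate.
Substituting into the peak_cases equation gives peak_cases = 2*contact_cap - 44.
Solve 2*contact_cap - 44 = -50: contact_cap = (-50 + 44) / 2 = -3.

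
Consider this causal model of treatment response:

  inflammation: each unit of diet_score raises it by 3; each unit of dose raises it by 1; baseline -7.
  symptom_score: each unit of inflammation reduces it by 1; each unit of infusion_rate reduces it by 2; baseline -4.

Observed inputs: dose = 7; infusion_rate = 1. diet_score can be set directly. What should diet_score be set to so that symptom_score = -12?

diet_score = 2

Substituting into the inflammation equation gives inflammation = 3*diet_score.
Substituting into the symptom_score equation gives symptom_score = -3*diet_score - 6.
Solve -3*diet_score - 6 = -12: diet_score = (-12 + 6) / -3 = 2.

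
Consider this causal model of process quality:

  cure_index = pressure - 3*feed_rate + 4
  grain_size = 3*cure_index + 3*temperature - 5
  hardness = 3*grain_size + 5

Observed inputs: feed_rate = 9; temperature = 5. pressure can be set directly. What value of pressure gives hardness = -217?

Substituting into the cure_index equation gives cure_index = pressure - 23.
This gives grain_size = 3*pressure - 59.
hardness becomes 9*pressure - 172.
Solve 9*pressure - 172 = -217: pressure = (-217 + 172) / 9 = -5.

pressure = -5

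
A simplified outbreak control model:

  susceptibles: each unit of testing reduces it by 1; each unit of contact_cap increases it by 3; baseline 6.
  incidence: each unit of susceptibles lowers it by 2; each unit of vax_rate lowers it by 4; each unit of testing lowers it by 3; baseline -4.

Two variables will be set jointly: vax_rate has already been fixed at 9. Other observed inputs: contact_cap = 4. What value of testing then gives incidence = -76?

testing = 0

With vax_rate held at 9:
Substituting into the susceptibles equation gives susceptibles = -testing + 18.
Substituting into the incidence equation gives incidence = -testing - 76.
Solve -testing - 76 = -76: testing = (-76 + 76) / -1 = 0.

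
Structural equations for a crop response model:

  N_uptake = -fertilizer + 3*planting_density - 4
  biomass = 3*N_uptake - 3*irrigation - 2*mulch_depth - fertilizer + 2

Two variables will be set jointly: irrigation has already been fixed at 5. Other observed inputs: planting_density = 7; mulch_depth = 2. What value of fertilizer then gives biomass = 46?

With irrigation held at 5:
Substituting into the N_uptake equation gives N_uptake = -fertilizer + 17.
biomass becomes -4*fertilizer + 34.
Solve -4*fertilizer + 34 = 46: fertilizer = (46 - 34) / -4 = -3.

fertilizer = -3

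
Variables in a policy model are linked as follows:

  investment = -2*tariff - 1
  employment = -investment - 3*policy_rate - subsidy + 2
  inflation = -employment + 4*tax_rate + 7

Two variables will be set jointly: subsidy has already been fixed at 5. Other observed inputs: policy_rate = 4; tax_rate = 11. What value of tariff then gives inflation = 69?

With subsidy held at 5:
Substituting into the employment equation gives employment = 2*tariff - 14.
So inflation = -2*tariff + 65.
Solve -2*tariff + 65 = 69: tariff = (69 - 65) / -2 = -2.

tariff = -2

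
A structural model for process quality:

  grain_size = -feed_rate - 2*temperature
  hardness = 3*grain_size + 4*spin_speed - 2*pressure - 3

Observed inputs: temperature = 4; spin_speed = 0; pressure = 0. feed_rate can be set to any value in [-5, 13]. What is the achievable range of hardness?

-66 to -12

Substituting into the grain_size equation gives grain_size = -feed_rate - 8.
This gives hardness = -3*feed_rate - 27.
Linear in feed_rate, so extremes are at the endpoints: feed_rate = -5 gives hardness = -12; feed_rate = 13 gives hardness = -66.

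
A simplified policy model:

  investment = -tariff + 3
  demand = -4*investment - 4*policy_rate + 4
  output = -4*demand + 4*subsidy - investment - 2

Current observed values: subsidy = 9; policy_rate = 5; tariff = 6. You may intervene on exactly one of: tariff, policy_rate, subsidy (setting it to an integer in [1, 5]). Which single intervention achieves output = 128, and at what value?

Intervening on tariff: with other inputs at their observed values, output = -15*tariff + 143. Solving for 128 gives tariff = 1, within [1, 5].
Intervening on policy_rate: output = 16*policy_rate - 27. Reaching 128 requires policy_rate = 155/16, not an integer.
Intervening on subsidy: output = 4*subsidy + 17. Reaching 128 requires subsidy = 111/4, not an integer.

set tariff = 1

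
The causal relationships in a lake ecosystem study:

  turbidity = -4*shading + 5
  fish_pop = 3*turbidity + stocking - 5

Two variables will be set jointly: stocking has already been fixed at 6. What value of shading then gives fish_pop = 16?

shading = 0

With stocking held at 6:
Substituting into the fish_pop equation gives fish_pop = -12*shading + 16.
Solve -12*shading + 16 = 16: shading = (16 - 16) / -12 = 0.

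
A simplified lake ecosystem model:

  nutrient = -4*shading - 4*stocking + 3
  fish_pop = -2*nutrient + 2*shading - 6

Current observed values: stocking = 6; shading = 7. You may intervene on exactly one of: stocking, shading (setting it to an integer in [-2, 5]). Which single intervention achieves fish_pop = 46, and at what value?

Intervening on stocking: fish_pop = 8*stocking + 58. Reaching 46 requires stocking = -3/2, not an integer.
Intervening on shading: with other inputs at their observed values, fish_pop = 10*shading + 36. Solving for 46 gives shading = 1, within [-2, 5].

set shading = 1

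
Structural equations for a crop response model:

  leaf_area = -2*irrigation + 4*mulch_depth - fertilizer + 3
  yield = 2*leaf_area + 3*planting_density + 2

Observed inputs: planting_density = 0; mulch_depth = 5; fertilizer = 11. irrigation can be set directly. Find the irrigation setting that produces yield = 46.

irrigation = -5

Substituting into the leaf_area equation gives leaf_area = -2*irrigation + 12.
Substituting into the yield equation gives yield = -4*irrigation + 26.
Solve -4*irrigation + 26 = 46: irrigation = (46 - 26) / -4 = -5.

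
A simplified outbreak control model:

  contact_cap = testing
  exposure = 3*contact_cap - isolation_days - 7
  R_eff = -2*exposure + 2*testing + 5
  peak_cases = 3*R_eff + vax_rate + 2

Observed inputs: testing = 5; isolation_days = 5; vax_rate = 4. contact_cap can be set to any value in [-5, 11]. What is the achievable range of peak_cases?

Intervening on contact_cap fixes its value directly, overriding its dependence on testing.
Substituting into the exposure equation gives exposure = 3*contact_cap - 12.
This gives R_eff = -6*contact_cap + 39.
Substituting into the peak_cases equation gives peak_cases = -18*contact_cap + 123.
Linear in contact_cap, so extremes are at the endpoints: contact_cap = -5 gives peak_cases = 213; contact_cap = 11 gives peak_cases = -75.

-75 to 213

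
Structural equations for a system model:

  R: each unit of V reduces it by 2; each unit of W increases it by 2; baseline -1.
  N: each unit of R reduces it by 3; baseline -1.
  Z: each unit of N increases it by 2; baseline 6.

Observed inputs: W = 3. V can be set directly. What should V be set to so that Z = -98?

Substituting into the R equation gives R = -2*V + 5.
So N = 6*V - 16.
Substituting into the Z equation gives Z = 12*V - 26.
Solve 12*V - 26 = -98: V = (-98 + 26) / 12 = -6.

V = -6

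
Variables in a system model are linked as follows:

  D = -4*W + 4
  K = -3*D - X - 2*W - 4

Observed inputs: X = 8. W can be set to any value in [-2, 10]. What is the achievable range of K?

-44 to 76

Substituting into the K equation gives K = 10*W - 24.
Linear in W, so extremes are at the endpoints: W = -2 gives K = -44; W = 10 gives K = 76.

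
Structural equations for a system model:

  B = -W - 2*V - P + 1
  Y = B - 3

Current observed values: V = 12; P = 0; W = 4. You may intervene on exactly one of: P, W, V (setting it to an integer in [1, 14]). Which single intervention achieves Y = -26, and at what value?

set V = 10

Intervening on P: Y = -P - 30. Reaching -26 requires P = -4, outside [1, 14].
Intervening on W: Y = -W - 26. Reaching -26 requires W = 0, outside [1, 14].
Intervening on V: with other inputs at their observed values, Y = -2*V - 6. Solving for -26 gives V = 10, within [1, 14].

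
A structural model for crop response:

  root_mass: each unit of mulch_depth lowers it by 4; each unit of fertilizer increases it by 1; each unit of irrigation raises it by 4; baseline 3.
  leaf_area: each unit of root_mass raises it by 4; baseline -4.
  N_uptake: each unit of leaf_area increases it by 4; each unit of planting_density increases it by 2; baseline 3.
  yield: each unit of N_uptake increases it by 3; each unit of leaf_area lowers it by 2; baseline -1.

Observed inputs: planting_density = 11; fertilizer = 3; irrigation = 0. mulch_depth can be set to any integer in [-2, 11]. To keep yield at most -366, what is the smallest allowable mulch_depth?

mulch_depth = 4

Substituting into the root_mass equation gives root_mass = -4*mulch_depth + 6.
This gives leaf_area = -16*mulch_depth + 20.
Substituting into the N_uptake equation gives N_uptake = -64*mulch_depth + 105.
Substituting into the yield equation gives yield = -160*mulch_depth + 274.
Require -160*mulch_depth + 274 ≤ -366, so mulch_depth ≥ 4.
The smallest integer in [-2, 11] satisfying this is 4.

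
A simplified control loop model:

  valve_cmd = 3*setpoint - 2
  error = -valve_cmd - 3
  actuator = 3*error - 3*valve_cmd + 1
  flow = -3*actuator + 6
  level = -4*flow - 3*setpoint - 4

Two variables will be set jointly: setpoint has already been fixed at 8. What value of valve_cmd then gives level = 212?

With setpoint held at 8:
Intervening on valve_cmd fixes its value directly, overriding its dependence on setpoint.
Substituting into the actuator equation gives actuator = -6*valve_cmd - 8.
Substituting into the flow equation gives flow = 18*valve_cmd + 30.
Substituting into the level equation gives level = -72*valve_cmd - 148.
Solve -72*valve_cmd - 148 = 212: valve_cmd = (212 + 148) / -72 = -5.

valve_cmd = -5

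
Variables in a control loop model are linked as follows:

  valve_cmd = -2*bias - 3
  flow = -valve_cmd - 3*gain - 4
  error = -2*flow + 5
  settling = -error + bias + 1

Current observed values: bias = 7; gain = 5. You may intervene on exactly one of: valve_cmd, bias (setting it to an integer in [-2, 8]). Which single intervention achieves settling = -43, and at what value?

Intervening on valve_cmd: with other inputs at their observed values, settling = -2*valve_cmd - 35. Solving for -43 gives valve_cmd = 4, within [-2, 8].
Intervening on bias: settling = 5*bias - 36. Reaching -43 requires bias = -7/5, not an integer.

set valve_cmd = 4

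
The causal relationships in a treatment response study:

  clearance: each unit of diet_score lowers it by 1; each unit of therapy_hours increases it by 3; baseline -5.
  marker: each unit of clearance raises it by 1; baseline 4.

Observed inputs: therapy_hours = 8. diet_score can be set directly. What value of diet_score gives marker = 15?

diet_score = 8

Substituting into the clearance equation gives clearance = -diet_score + 19.
This gives marker = -diet_score + 23.
Solve -diet_score + 23 = 15: diet_score = (15 - 23) / -1 = 8.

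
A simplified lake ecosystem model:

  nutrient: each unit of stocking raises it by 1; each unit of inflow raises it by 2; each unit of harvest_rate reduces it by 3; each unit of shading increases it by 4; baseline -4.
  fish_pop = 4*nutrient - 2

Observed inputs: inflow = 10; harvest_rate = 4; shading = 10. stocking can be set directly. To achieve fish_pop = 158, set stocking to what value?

Substituting into the nutrient equation gives nutrient = stocking + 44.
fish_pop becomes 4*stocking + 174.
Solve 4*stocking + 174 = 158: stocking = (158 - 174) / 4 = -4.

stocking = -4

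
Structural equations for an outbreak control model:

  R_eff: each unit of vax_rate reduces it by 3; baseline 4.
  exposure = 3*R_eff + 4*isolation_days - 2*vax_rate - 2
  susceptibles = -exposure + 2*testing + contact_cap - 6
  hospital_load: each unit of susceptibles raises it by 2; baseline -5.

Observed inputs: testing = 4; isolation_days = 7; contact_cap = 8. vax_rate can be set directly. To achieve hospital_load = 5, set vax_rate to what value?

vax_rate = 3

Substituting into the exposure equation gives exposure = -11*vax_rate + 38.
This gives susceptibles = 11*vax_rate - 28.
hospital_load becomes 22*vax_rate - 61.
Solve 22*vax_rate - 61 = 5: vax_rate = (5 + 61) / 22 = 3.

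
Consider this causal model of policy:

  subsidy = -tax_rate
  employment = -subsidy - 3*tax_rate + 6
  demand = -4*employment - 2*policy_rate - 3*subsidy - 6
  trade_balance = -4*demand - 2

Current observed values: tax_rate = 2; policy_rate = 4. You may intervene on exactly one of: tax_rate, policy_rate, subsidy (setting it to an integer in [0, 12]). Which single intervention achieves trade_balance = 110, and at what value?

set policy_rate = 10

Intervening on tax_rate: trade_balance = -44*tax_rate + 150. Reaching 110 requires tax_rate = 10/11, not an integer.
Intervening on policy_rate: with other inputs at their observed values, trade_balance = 8*policy_rate + 30. Solving for 110 gives policy_rate = 10, within [0, 12].
Intervening on subsidy: trade_balance = -4*subsidy + 54. Reaching 110 requires subsidy = -14, outside [0, 12].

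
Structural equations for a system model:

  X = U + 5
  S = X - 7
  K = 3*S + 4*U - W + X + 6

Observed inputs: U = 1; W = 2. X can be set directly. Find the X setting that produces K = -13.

X = 0

Intervening on X fixes its value directly, overriding its dependence on U.
Substituting into the K equation gives K = 4*X - 13.
Solve 4*X - 13 = -13: X = (-13 + 13) / 4 = 0.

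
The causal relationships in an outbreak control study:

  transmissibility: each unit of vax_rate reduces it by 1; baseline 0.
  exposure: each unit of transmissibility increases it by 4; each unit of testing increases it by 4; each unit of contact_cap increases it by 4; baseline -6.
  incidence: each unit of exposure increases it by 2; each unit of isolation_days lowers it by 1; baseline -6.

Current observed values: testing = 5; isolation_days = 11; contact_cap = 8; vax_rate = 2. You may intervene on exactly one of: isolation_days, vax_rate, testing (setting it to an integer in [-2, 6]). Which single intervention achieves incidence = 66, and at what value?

Intervening on isolation_days: with other inputs at their observed values, incidence = -isolation_days + 70. Solving for 66 gives isolation_days = 4, within [-2, 6].
Intervening on vax_rate: incidence = -8*vax_rate + 75. Reaching 66 requires vax_rate = 9/8, not an integer.
Intervening on testing: incidence = 8*testing + 19. Reaching 66 requires testing = 47/8, not an integer.

set isolation_days = 4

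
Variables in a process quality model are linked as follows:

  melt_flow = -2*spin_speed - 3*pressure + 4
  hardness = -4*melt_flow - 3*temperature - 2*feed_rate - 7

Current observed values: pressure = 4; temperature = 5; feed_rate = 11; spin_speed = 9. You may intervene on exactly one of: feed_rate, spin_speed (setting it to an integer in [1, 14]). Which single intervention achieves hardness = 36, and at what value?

set spin_speed = 6

Intervening on feed_rate: hardness = -2*feed_rate + 82. Reaching 36 requires feed_rate = 23, outside [1, 14].
Intervening on spin_speed: with other inputs at their observed values, hardness = 8*spin_speed - 12. Solving for 36 gives spin_speed = 6, within [1, 14].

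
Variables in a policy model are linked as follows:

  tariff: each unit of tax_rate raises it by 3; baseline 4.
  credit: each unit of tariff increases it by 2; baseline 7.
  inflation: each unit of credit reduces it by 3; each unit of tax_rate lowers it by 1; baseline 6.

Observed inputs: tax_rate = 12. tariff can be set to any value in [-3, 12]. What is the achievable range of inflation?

-99 to -9

Intervening on tariff fixes its value directly, overriding its dependence on tax_rate.
Substituting into the inflation equation gives inflation = -6*tariff - 27.
Linear in tariff, so extremes are at the endpoints: tariff = -3 gives inflation = -9; tariff = 12 gives inflation = -99.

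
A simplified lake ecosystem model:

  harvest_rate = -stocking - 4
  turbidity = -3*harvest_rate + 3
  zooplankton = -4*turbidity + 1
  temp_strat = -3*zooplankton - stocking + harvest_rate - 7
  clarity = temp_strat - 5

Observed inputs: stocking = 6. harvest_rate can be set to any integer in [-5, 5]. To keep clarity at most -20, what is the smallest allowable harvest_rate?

Intervening on harvest_rate fixes its value directly, overriding its dependence on stocking.
Substituting into the zooplankton equation gives zooplankton = 12*harvest_rate - 11.
So temp_strat = -35*harvest_rate + 20.
Substituting into the clarity equation gives clarity = -35*harvest_rate + 15.
Require -35*harvest_rate + 15 ≤ -20, so harvest_rate ≥ 1.
The smallest integer in [-5, 5] satisfying this is 1.

harvest_rate = 1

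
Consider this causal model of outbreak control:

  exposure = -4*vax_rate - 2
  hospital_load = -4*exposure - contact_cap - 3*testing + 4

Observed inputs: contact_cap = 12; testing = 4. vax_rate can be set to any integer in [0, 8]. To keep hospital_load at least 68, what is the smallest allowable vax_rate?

Substituting into the hospital_load equation gives hospital_load = 16*vax_rate - 12.
Require 16*vax_rate - 12 ≥ 68, so vax_rate ≥ 5.
The smallest integer in [0, 8] satisfying this is 5.

vax_rate = 5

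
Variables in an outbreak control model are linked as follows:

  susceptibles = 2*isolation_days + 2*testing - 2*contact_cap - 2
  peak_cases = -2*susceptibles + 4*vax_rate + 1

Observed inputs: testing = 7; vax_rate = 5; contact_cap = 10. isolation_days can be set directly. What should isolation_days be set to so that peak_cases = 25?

isolation_days = 3

Substituting into the susceptibles equation gives susceptibles = 2*isolation_days - 8.
peak_cases becomes -4*isolation_days + 37.
Solve -4*isolation_days + 37 = 25: isolation_days = (25 - 37) / -4 = 3.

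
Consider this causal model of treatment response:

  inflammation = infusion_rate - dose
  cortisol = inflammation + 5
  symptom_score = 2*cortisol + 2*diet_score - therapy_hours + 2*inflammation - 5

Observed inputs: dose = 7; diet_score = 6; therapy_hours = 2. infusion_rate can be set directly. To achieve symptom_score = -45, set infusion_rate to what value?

infusion_rate = -8

Substituting into the inflammation equation gives inflammation = infusion_rate - 7.
cortisol becomes infusion_rate - 2.
symptom_score becomes 4*infusion_rate - 13.
Solve 4*infusion_rate - 13 = -45: infusion_rate = (-45 + 13) / 4 = -8.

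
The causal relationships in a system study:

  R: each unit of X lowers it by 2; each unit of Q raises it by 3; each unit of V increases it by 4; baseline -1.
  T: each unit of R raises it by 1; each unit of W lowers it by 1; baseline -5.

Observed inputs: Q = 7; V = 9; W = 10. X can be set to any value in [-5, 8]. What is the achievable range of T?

Substituting into the R equation gives R = -2*X + 56.
Substituting into the T equation gives T = -2*X + 41.
Linear in X, so extremes are at the endpoints: X = -5 gives T = 51; X = 8 gives T = 25.

25 to 51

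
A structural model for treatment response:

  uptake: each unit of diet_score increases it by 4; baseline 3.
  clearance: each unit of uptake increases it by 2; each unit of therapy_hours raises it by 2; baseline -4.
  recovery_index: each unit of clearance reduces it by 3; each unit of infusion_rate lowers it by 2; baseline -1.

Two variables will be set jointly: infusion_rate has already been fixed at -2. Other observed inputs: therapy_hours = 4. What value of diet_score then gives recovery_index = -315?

diet_score = 12

With infusion_rate held at -2:
Substituting into the clearance equation gives clearance = 8*diet_score + 10.
recovery_index becomes -24*diet_score - 27.
Solve -24*diet_score - 27 = -315: diet_score = (-315 + 27) / -24 = 12.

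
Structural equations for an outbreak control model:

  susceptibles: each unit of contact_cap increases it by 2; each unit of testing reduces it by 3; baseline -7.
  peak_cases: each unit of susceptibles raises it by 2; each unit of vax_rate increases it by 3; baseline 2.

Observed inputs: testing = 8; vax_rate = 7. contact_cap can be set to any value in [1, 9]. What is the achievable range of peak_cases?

-35 to -3

Substituting into the susceptibles equation gives susceptibles = 2*contact_cap - 31.
Substituting into the peak_cases equation gives peak_cases = 4*contact_cap - 39.
Linear in contact_cap, so extremes are at the endpoints: contact_cap = 1 gives peak_cases = -35; contact_cap = 9 gives peak_cases = -3.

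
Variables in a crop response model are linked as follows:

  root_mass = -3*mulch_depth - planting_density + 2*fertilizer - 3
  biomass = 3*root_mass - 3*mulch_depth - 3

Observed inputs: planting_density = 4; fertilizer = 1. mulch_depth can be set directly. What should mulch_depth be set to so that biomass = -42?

mulch_depth = 2

Substituting into the root_mass equation gives root_mass = -3*mulch_depth - 5.
Substituting into the biomass equation gives biomass = -12*mulch_depth - 18.
Solve -12*mulch_depth - 18 = -42: mulch_depth = (-42 + 18) / -12 = 2.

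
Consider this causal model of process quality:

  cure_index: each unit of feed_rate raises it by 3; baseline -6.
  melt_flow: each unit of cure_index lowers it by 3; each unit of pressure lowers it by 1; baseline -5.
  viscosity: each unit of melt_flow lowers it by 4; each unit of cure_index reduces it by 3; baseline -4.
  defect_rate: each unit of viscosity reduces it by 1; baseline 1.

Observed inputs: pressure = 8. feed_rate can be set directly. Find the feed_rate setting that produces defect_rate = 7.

feed_rate = 0

Substituting into the melt_flow equation gives melt_flow = -9*feed_rate + 5.
This gives viscosity = 27*feed_rate - 6.
Substituting into the defect_rate equation gives defect_rate = -27*feed_rate + 7.
Solve -27*feed_rate + 7 = 7: feed_rate = (7 - 7) / -27 = 0.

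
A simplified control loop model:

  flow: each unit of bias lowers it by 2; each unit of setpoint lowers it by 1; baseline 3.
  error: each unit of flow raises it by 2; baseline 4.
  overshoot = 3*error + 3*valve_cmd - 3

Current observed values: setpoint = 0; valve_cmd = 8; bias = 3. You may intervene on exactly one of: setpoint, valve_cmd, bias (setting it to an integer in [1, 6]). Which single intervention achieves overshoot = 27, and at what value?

Intervening on setpoint: overshoot = -6*setpoint + 15. Reaching 27 requires setpoint = -2, outside [1, 6].
Intervening on valve_cmd: overshoot = 3*valve_cmd - 9. Reaching 27 requires valve_cmd = 12, outside [1, 6].
Intervening on bias: with other inputs at their observed values, overshoot = -12*bias + 51. Solving for 27 gives bias = 2, within [1, 6].

set bias = 2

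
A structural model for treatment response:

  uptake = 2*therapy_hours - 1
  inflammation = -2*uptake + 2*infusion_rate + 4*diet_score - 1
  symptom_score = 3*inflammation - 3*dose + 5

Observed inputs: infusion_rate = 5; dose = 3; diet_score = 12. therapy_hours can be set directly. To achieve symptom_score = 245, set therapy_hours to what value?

therapy_hours = -6

Substituting into the inflammation equation gives inflammation = -4*therapy_hours + 59.
So symptom_score = -12*therapy_hours + 173.
Solve -12*therapy_hours + 173 = 245: therapy_hours = (245 - 173) / -12 = -6.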